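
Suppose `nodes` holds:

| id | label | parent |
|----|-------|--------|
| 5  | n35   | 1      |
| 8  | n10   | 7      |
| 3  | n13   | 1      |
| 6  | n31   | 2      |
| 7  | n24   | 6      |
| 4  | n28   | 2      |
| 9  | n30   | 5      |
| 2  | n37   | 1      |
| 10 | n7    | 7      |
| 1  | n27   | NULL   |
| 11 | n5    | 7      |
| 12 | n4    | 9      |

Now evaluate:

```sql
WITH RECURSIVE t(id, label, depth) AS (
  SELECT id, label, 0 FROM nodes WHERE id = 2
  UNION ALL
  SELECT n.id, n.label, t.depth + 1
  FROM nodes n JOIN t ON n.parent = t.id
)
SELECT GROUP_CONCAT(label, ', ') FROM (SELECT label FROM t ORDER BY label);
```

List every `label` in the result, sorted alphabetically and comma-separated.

Base: id=2 (n37) at depth 0.
Iteration 1: rows with parent in {2} -> n28 (id 4, depth 1), n31 (id 6, depth 1).
Iteration 2: rows with parent in {4,6} -> n24 (id 7, depth 2).
Iteration 3: rows with parent in {7} -> n10 (id 8, depth 3), n7 (id 10, depth 3), n5 (id 11, depth 3).
Iteration 4: no rows with parent in {8,10,11}; recursion stops.

n10, n24, n28, n31, n37, n5, n7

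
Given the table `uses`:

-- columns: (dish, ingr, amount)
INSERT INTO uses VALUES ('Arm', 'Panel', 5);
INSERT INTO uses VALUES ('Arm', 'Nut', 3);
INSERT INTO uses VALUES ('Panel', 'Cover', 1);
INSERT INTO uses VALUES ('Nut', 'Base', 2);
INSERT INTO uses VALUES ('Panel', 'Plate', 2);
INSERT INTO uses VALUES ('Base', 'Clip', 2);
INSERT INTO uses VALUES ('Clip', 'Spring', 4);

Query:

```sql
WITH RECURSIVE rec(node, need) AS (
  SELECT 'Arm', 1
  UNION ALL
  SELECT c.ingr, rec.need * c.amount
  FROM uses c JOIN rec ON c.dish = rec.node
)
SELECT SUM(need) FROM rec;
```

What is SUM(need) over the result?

Base: (Arm, need=1).
Iteration 1: components of {Arm} -> Nut = 1*3 = 3, Panel = 1*5 = 5.
Iteration 2: components of {Nut,Panel} -> Base = 3*2 = 6, Cover = 5*1 = 5, Plate = 5*2 = 10.
Iteration 3: components of {Base,Cover,Plate} -> Clip = 6*2 = 12.
Iteration 4: components of {Clip} -> Spring = 12*4 = 48.
Iteration 5: no further components; recursion stops.
SUM(need) = 1 + 5 + 3 + 5 + 10 + 6 + 12 + 48 = 90.

90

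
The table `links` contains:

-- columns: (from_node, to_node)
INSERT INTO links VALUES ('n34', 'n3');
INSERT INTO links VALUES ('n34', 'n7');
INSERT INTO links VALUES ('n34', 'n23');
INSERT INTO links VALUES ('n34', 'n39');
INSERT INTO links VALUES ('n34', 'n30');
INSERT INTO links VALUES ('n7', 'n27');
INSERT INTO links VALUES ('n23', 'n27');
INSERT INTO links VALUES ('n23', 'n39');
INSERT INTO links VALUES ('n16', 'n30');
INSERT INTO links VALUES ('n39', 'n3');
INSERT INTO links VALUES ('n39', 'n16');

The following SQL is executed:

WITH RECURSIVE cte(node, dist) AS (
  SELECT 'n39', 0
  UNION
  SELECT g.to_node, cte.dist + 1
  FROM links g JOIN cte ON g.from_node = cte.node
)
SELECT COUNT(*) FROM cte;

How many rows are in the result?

4

Base: (n39, dist=0).
Iteration 1: edges from {n39} -> (n16, dist=1), (n3, dist=1).
Iteration 2: edges from {n16,n3} -> (n30, dist=2).
Iteration 3: no outgoing edges from {n30}; recursion stops.
Total rows emitted: 4.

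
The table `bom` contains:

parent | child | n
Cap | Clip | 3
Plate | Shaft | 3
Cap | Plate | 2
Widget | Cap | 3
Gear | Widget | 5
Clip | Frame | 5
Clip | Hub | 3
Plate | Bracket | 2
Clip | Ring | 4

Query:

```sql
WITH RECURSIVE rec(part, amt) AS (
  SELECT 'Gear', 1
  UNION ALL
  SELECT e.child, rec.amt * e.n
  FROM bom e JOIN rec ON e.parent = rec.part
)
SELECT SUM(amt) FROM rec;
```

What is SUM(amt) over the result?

Base: (Gear, amt=1).
Iteration 1: components of {Gear} -> Widget = 1*5 = 5.
Iteration 2: components of {Widget} -> Cap = 5*3 = 15.
Iteration 3: components of {Cap} -> Clip = 15*3 = 45, Plate = 15*2 = 30.
Iteration 4: components of {Clip,Plate} -> Bracket = 30*2 = 60, Frame = 45*5 = 225, Hub = 45*3 = 135, Ring = 45*4 = 180, Shaft = 30*3 = 90.
Iteration 5: no further components; recursion stops.
SUM(amt) = 1 + 5 + 15 + 45 + 30 + 225 + 135 + 180 + 90 + 60 = 786.

786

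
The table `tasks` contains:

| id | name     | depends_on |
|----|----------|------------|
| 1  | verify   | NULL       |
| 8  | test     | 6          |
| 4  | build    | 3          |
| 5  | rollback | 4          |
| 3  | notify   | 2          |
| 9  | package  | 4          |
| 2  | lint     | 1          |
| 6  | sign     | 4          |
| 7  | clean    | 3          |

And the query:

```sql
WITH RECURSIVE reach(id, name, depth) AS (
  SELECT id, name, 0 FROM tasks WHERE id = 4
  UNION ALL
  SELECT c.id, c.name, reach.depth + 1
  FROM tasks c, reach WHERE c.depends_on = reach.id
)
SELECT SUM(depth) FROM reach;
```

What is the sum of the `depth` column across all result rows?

Base: id=4 (build) at depth 0.
Iteration 1: rows with depends_on in {4} -> rollback (id 5, depth 1), sign (id 6, depth 1), package (id 9, depth 1).
Iteration 2: rows with depends_on in {5,6,9} -> test (id 8, depth 2).
Iteration 3: no rows with depends_on in {8}; recursion stops.
SUM(depth) = 0 + 1 + 1 + 1 + 2 = 5.

5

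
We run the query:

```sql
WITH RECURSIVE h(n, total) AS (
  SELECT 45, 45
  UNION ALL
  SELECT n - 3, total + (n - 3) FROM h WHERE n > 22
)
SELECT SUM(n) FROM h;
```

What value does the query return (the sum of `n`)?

297

Base: n=45, total=45.
Iteration 1: 45 > 22 holds -> n = 45 - 3 = 42, total = 45 + 42 = 87.
Iteration 2: 42 > 22 holds -> n = 42 - 3 = 39, total = 87 + 39 = 126.
Iteration 3: 39 > 22 holds -> n = 39 - 3 = 36, total = 126 + 36 = 162.
Iteration 4: 36 > 22 holds -> n = 36 - 3 = 33, total = 162 + 33 = 195.
Iteration 5: 33 > 22 holds -> n = 33 - 3 = 30, total = 195 + 30 = 225.
Iteration 6: 30 > 22 holds -> n = 30 - 3 = 27, total = 225 + 27 = 252.
Iteration 7: 27 > 22 holds -> n = 27 - 3 = 24, total = 252 + 24 = 276.
Iteration 8: 24 > 22 holds -> n = 24 - 3 = 21, total = 276 + 21 = 297.
Iteration 9: 21 > 22 fails; recursion stops.
SUM(n) = 45 + 42 + 39 + 36 + 33 + 30 + 27 + 24 + 21 = 297.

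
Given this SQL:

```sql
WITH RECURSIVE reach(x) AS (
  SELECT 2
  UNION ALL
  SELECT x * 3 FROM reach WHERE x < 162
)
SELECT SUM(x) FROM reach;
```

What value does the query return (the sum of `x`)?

Base: x=2.
Iteration 1: 2 < 162 holds -> x = 2 * 3 = 6.
Iteration 2: 6 < 162 holds -> x = 6 * 3 = 18.
Iteration 3: 18 < 162 holds -> x = 18 * 3 = 54.
Iteration 4: 54 < 162 holds -> x = 54 * 3 = 162.
Iteration 5: 162 < 162 fails; recursion stops.
SUM(x) = 2 + 6 + 18 + 54 + 162 = 242.

242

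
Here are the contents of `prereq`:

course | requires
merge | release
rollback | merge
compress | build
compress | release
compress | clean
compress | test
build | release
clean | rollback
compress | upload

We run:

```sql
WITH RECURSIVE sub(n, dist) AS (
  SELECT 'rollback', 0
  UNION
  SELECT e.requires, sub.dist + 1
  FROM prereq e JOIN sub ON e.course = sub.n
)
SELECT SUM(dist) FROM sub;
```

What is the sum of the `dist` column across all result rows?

Base: (rollback, dist=0).
Iteration 1: edges from {rollback} -> (merge, dist=1).
Iteration 2: edges from {merge} -> (release, dist=2).
Iteration 3: no outgoing edges from {release}; recursion stops.
SUM(dist) = 0 + 1 + 2 = 3.

3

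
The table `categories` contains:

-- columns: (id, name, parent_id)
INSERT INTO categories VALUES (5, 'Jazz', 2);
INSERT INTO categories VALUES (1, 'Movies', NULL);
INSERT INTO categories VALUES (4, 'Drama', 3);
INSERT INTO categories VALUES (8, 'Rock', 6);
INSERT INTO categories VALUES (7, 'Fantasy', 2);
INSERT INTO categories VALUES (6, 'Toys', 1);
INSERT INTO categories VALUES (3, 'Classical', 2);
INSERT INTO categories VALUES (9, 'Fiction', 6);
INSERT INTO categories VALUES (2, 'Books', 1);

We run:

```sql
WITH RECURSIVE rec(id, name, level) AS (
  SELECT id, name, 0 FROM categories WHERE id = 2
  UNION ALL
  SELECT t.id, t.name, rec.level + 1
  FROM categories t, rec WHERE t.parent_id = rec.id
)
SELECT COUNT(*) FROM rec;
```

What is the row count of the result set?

5

Base: id=2 (Books) at level 0.
Iteration 1: rows with parent_id in {2} -> Classical (id 3, level 1), Jazz (id 5, level 1), Fantasy (id 7, level 1).
Iteration 2: rows with parent_id in {3,5,7} -> Drama (id 4, level 2).
Iteration 3: no rows with parent_id in {4}; recursion stops.
Total rows emitted: 5.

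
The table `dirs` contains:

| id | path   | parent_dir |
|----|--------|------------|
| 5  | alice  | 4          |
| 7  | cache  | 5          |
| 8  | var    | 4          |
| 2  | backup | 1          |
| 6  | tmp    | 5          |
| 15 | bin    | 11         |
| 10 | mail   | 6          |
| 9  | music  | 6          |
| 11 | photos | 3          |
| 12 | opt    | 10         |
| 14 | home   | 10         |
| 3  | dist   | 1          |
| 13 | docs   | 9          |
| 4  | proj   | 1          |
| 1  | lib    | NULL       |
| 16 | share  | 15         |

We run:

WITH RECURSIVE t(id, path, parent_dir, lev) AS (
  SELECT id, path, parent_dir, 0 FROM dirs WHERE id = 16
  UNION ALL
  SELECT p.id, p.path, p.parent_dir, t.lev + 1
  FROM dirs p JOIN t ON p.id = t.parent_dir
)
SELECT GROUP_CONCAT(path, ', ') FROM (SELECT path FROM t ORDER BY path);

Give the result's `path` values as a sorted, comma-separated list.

Base: id=16 (share), parent_dir=15, lev 0.
Iteration 1: join on id=15 -> bin (id 15, parent_dir=11, lev 1).
Iteration 2: join on id=11 -> photos (id 11, parent_dir=3, lev 2).
Iteration 3: join on id=3 -> dist (id 3, parent_dir=1, lev 3).
Iteration 4: join on id=1 -> lib (id 1, parent_dir=NULL, lev 4).
Iteration 5: parent_dir is NULL; no match; recursion stops.

bin, dist, lib, photos, share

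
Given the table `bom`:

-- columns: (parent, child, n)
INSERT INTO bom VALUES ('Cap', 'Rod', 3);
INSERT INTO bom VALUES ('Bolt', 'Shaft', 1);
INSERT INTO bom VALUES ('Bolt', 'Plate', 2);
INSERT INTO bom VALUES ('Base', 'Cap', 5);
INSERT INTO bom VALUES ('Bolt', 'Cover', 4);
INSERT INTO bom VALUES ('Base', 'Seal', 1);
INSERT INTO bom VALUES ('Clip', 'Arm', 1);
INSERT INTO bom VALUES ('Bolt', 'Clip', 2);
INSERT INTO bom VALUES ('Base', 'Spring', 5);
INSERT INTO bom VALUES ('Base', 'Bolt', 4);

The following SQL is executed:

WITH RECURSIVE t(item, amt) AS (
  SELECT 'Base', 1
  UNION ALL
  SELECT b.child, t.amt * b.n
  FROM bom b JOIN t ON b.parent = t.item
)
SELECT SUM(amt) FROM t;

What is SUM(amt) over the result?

75

Base: (Base, amt=1).
Iteration 1: components of {Base} -> Bolt = 1*4 = 4, Cap = 1*5 = 5, Seal = 1*1 = 1, Spring = 1*5 = 5.
Iteration 2: components of {Bolt,Cap,Seal,Spring} -> Clip = 4*2 = 8, Cover = 4*4 = 16, Plate = 4*2 = 8, Rod = 5*3 = 15, Shaft = 4*1 = 4.
Iteration 3: components of {Clip,Cover,Plate,Rod,Shaft} -> Arm = 8*1 = 8.
Iteration 4: no further components; recursion stops.
SUM(amt) = 1 + 5 + 5 + 1 + 4 + 15 + 8 + 4 + 16 + 8 + 8 = 75.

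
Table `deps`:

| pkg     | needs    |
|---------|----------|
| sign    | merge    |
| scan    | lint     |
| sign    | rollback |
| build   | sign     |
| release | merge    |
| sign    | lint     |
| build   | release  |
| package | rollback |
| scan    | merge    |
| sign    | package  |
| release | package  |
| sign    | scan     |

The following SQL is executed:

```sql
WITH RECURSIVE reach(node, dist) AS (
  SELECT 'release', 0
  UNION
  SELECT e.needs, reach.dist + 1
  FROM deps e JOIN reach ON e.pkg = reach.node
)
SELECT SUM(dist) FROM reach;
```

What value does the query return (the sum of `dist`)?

Base: (release, dist=0).
Iteration 1: edges from {release} -> (merge, dist=1), (package, dist=1).
Iteration 2: edges from {merge,package} -> (rollback, dist=2).
Iteration 3: no outgoing edges from {rollback}; recursion stops.
SUM(dist) = 0 + 1 + 1 + 2 = 4.

4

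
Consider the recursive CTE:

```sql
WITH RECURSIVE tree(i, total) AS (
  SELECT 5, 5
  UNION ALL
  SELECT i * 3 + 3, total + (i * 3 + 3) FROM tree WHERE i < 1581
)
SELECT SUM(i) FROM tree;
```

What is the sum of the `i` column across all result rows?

7094

Base: i=5, total=5.
Iteration 1: 5 < 1581 holds -> i = 5 * 3 + 3 = 18, total = 5 + 18 = 23.
Iteration 2: 18 < 1581 holds -> i = 18 * 3 + 3 = 57, total = 23 + 57 = 80.
Iteration 3: 57 < 1581 holds -> i = 57 * 3 + 3 = 174, total = 80 + 174 = 254.
Iteration 4: 174 < 1581 holds -> i = 174 * 3 + 3 = 525, total = 254 + 525 = 779.
Iteration 5: 525 < 1581 holds -> i = 525 * 3 + 3 = 1578, total = 779 + 1578 = 2357.
Iteration 6: 1578 < 1581 holds -> i = 1578 * 3 + 3 = 4737, total = 2357 + 4737 = 7094.
Iteration 7: 4737 < 1581 fails; recursion stops.
SUM(i) = 5 + 18 + 57 + 174 + 525 + 1578 + 4737 = 7094.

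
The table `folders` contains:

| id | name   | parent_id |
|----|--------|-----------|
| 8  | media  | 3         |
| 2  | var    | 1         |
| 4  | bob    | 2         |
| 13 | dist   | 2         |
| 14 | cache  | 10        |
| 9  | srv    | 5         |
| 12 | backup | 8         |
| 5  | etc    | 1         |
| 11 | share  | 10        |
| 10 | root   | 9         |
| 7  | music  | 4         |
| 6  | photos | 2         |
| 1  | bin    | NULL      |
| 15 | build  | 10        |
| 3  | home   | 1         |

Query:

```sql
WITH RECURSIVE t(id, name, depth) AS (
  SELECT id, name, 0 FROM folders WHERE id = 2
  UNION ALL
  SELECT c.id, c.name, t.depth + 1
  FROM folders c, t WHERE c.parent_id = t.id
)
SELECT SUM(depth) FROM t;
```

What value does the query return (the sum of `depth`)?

Base: id=2 (var) at depth 0.
Iteration 1: rows with parent_id in {2} -> bob (id 4, depth 1), photos (id 6, depth 1), dist (id 13, depth 1).
Iteration 2: rows with parent_id in {4,6,13} -> music (id 7, depth 2).
Iteration 3: no rows with parent_id in {7}; recursion stops.
SUM(depth) = 0 + 1 + 1 + 1 + 2 = 5.

5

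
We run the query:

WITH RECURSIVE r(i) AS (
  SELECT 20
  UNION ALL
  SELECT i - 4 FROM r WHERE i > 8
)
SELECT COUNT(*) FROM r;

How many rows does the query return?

4

Base: i=20.
Iteration 1: 20 > 8 holds -> i = 20 - 4 = 16.
Iteration 2: 16 > 8 holds -> i = 16 - 4 = 12.
Iteration 3: 12 > 8 holds -> i = 12 - 4 = 8.
Iteration 4: 8 > 8 fails; recursion stops.
Total rows emitted: 4.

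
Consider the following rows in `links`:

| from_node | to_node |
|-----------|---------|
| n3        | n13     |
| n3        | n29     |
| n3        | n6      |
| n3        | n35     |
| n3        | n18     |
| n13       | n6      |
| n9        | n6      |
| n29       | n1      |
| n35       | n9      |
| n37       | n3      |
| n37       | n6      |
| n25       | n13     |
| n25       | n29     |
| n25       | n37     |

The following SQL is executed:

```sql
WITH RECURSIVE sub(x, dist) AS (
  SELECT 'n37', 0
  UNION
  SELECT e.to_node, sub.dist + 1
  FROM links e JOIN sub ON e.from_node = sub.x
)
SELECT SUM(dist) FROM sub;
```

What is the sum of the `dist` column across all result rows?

Base: (n37, dist=0).
Iteration 1: edges from {n37} -> (n3, dist=1), (n6, dist=1).
Iteration 2: edges from {n3,n6} -> (n13, dist=2), (n18, dist=2), (n29, dist=2), (n35, dist=2), (n6, dist=2).
Iteration 3: edges from {n13,n18,n29,n35,n6} -> (n1, dist=3), (n6, dist=3), (n9, dist=3).
Iteration 4: edges from {n1,n6,n9} -> (n6, dist=4).
Iteration 5: no outgoing edges from {n6}; recursion stops.
SUM(dist) = 0 + 1 + 1 + 2 + 2 + 2 + 2 + 2 + 3 + 3 + 3 + 4 = 25.

25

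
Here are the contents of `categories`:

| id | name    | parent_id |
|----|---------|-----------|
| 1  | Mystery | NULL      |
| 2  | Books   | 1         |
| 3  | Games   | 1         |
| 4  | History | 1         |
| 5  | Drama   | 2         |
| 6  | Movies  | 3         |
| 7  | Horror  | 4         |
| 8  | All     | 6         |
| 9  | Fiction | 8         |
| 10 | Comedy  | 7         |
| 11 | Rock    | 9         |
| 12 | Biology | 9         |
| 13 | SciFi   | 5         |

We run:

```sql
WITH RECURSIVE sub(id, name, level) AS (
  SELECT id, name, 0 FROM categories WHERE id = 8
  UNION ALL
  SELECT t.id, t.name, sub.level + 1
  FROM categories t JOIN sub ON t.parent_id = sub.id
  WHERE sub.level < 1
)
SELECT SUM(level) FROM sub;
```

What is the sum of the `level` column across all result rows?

1

Base: id=8 (All) at level 0.
Iteration 1: rows with parent_id in {8} -> Fiction (id 9, level 1).
Iteration 2: level < 1 fails for all current rows; recursion stops.
SUM(level) = 0 + 1 = 1.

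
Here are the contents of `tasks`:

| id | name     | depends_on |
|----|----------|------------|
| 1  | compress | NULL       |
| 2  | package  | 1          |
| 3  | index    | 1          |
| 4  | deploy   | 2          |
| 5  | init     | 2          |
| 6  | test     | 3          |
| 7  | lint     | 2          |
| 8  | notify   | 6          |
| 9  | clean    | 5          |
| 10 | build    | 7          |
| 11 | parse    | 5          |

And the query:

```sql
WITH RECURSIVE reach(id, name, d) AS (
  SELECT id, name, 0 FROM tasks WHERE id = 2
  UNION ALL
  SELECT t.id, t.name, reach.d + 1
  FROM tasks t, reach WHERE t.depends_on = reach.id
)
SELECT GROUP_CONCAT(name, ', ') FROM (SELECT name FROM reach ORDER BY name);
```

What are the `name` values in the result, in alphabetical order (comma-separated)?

build, clean, deploy, init, lint, package, parse

Base: id=2 (package) at d 0.
Iteration 1: rows with depends_on in {2} -> deploy (id 4, d 1), init (id 5, d 1), lint (id 7, d 1).
Iteration 2: rows with depends_on in {4,5,7} -> clean (id 9, d 2), build (id 10, d 2), parse (id 11, d 2).
Iteration 3: no rows with depends_on in {9,10,11}; recursion stops.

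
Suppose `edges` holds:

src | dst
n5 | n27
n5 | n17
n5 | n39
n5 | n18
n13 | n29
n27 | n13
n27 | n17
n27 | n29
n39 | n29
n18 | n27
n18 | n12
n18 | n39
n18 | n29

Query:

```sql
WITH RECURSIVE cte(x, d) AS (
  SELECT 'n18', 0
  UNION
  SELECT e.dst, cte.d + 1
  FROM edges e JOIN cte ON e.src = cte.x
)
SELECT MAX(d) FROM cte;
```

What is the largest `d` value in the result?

3

Base: (n18, d=0).
Iteration 1: edges from {n18} -> (n12, d=1), (n27, d=1), (n29, d=1), (n39, d=1).
Iteration 2: edges from {n12,n27,n29,n39} -> (n13, d=2), (n17, d=2), (n29, d=2). [UNION drops 1 duplicate row(s)]
Iteration 3: edges from {n13,n17,n29} -> (n29, d=3).
Iteration 4: no outgoing edges from {n29}; recursion stops.
d values: 0, 1, 1, 1, 1, 2, 2, 2, 3; the maximum is 3.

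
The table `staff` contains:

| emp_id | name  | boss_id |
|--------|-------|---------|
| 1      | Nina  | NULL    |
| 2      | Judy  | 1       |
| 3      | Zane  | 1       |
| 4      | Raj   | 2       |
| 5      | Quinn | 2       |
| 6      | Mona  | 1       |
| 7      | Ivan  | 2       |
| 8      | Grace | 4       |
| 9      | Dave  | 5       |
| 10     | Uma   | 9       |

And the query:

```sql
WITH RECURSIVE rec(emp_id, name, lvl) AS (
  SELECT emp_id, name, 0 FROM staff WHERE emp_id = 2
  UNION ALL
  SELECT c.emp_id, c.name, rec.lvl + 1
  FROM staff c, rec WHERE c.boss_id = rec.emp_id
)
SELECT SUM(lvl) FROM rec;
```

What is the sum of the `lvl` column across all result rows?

10

Base: emp_id=2 (Judy) at lvl 0.
Iteration 1: rows with boss_id in {2} -> Raj (id 4, lvl 1), Quinn (id 5, lvl 1), Ivan (id 7, lvl 1).
Iteration 2: rows with boss_id in {4,5,7} -> Grace (id 8, lvl 2), Dave (id 9, lvl 2).
Iteration 3: rows with boss_id in {8,9} -> Uma (id 10, lvl 3).
Iteration 4: no rows with boss_id in {10}; recursion stops.
SUM(lvl) = 0 + 1 + 1 + 1 + 2 + 2 + 3 = 10.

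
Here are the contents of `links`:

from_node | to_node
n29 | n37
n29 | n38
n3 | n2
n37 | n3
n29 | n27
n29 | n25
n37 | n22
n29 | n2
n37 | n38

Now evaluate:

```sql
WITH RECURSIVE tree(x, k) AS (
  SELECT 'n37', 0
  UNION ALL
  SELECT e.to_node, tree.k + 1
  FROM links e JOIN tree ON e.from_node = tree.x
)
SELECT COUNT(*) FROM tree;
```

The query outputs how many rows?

Base: (n37, k=0).
Iteration 1: edges from {n37} -> (n22, k=1), (n3, k=1), (n38, k=1).
Iteration 2: edges from {n22,n3,n38} -> (n2, k=2).
Iteration 3: no outgoing edges from {n2}; recursion stops.
Total rows emitted: 5.

5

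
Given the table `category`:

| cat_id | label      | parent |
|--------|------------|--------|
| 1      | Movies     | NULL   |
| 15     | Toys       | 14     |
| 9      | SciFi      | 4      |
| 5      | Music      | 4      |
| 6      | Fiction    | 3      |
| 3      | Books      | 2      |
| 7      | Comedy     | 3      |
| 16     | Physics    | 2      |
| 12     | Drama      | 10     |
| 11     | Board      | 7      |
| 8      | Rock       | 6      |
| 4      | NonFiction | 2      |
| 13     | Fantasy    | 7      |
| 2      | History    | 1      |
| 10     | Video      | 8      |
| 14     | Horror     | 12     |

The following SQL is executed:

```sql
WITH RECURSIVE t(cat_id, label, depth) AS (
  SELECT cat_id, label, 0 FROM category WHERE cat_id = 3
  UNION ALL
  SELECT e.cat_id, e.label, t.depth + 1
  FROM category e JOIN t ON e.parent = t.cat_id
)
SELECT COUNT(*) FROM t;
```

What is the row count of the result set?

Base: cat_id=3 (Books) at depth 0.
Iteration 1: rows with parent in {3} -> Fiction (id 6, depth 1), Comedy (id 7, depth 1).
Iteration 2: rows with parent in {6,7} -> Rock (id 8, depth 2), Board (id 11, depth 2), Fantasy (id 13, depth 2).
Iteration 3: rows with parent in {8,11,13} -> Video (id 10, depth 3).
Iteration 4: rows with parent in {10} -> Drama (id 12, depth 4).
Iteration 5: rows with parent in {12} -> Horror (id 14, depth 5).
Iteration 6: rows with parent in {14} -> Toys (id 15, depth 6).
Iteration 7: no rows with parent in {15}; recursion stops.
Total rows emitted: 10.

10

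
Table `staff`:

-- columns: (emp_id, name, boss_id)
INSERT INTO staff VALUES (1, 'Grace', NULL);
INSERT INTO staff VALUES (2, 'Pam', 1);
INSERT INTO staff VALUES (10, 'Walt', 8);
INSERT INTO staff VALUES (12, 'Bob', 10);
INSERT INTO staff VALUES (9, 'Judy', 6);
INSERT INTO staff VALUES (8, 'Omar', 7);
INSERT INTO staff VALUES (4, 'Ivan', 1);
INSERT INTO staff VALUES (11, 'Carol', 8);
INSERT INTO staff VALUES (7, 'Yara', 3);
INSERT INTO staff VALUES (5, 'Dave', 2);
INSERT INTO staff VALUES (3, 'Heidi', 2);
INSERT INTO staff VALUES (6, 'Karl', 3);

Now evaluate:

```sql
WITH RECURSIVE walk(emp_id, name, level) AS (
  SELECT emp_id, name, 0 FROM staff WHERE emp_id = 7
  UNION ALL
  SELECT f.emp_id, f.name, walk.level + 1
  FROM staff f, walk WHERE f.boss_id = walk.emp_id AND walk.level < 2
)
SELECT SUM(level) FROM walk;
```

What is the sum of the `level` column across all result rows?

Base: emp_id=7 (Yara) at level 0.
Iteration 1: rows with boss_id in {7} -> Omar (id 8, level 1).
Iteration 2: rows with boss_id in {8} -> Walt (id 10, level 2), Carol (id 11, level 2).
Iteration 3: level < 2 fails for all current rows; recursion stops.
SUM(level) = 0 + 1 + 2 + 2 = 5.

5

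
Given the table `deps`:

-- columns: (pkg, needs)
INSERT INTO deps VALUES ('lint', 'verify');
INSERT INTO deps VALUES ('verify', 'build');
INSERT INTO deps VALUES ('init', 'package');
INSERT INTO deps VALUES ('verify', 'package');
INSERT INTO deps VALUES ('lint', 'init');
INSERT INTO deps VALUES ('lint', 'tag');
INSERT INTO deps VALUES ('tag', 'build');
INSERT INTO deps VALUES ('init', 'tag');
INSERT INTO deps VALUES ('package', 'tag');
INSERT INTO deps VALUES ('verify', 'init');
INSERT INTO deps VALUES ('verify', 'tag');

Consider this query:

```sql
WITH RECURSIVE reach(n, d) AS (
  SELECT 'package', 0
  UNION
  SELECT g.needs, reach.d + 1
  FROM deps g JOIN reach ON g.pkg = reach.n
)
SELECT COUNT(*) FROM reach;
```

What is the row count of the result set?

Base: (package, d=0).
Iteration 1: edges from {package} -> (tag, d=1).
Iteration 2: edges from {tag} -> (build, d=2).
Iteration 3: no outgoing edges from {build}; recursion stops.
Total rows emitted: 3.

3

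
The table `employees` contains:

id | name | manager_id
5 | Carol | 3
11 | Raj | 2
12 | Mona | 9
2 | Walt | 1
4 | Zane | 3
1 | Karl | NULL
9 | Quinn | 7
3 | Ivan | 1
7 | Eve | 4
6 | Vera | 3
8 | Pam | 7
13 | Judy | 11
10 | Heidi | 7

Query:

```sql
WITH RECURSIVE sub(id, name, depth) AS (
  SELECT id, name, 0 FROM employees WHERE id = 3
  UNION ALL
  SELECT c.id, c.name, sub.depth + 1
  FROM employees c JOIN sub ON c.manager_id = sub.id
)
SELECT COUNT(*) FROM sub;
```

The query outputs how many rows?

Base: id=3 (Ivan) at depth 0.
Iteration 1: rows with manager_id in {3} -> Zane (id 4, depth 1), Carol (id 5, depth 1), Vera (id 6, depth 1).
Iteration 2: rows with manager_id in {4,5,6} -> Eve (id 7, depth 2).
Iteration 3: rows with manager_id in {7} -> Pam (id 8, depth 3), Quinn (id 9, depth 3), Heidi (id 10, depth 3).
Iteration 4: rows with manager_id in {8,9,10} -> Mona (id 12, depth 4).
Iteration 5: no rows with manager_id in {12}; recursion stops.
Total rows emitted: 9.

9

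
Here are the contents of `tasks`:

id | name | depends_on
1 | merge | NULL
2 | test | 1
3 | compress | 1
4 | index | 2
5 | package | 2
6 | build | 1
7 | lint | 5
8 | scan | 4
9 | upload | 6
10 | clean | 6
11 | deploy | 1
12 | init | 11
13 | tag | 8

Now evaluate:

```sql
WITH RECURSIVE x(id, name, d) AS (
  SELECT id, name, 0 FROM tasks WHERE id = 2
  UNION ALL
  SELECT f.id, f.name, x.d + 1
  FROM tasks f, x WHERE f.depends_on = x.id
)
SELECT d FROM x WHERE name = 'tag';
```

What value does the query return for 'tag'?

Base: id=2 (test) at d 0.
Iteration 1: rows with depends_on in {2} -> index (id 4, d 1), package (id 5, d 1).
Iteration 2: rows with depends_on in {4,5} -> lint (id 7, d 2), scan (id 8, d 2).
Iteration 3: rows with depends_on in {7,8} -> tag (id 13, d 3).
Iteration 4: no rows with depends_on in {13}; recursion stops.

3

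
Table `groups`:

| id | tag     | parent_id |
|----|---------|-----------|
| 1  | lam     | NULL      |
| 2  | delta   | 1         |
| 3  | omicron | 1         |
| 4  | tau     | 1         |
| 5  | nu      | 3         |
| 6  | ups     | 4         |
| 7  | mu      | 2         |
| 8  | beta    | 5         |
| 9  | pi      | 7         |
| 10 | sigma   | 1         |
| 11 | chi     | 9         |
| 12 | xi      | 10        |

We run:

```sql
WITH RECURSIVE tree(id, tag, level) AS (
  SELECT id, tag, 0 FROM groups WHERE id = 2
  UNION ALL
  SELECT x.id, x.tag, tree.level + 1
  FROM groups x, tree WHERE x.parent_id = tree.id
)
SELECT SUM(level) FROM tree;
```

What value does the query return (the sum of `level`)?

Base: id=2 (delta) at level 0.
Iteration 1: rows with parent_id in {2} -> mu (id 7, level 1).
Iteration 2: rows with parent_id in {7} -> pi (id 9, level 2).
Iteration 3: rows with parent_id in {9} -> chi (id 11, level 3).
Iteration 4: no rows with parent_id in {11}; recursion stops.
SUM(level) = 0 + 1 + 2 + 3 = 6.

6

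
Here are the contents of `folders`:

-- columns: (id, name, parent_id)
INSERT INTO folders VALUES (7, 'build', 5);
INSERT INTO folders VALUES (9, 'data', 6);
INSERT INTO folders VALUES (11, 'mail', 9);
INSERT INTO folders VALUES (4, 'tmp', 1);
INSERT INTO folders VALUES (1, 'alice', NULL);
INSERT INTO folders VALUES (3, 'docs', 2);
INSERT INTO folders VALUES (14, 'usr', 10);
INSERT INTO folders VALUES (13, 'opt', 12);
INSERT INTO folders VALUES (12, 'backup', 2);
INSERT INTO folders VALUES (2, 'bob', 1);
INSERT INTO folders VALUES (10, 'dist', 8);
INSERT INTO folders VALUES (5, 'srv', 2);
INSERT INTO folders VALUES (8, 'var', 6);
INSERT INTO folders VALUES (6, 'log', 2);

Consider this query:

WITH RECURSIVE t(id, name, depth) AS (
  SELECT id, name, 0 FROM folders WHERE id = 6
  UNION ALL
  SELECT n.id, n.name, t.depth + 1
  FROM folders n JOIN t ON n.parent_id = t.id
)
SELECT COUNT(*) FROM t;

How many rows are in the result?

6

Base: id=6 (log) at depth 0.
Iteration 1: rows with parent_id in {6} -> var (id 8, depth 1), data (id 9, depth 1).
Iteration 2: rows with parent_id in {8,9} -> dist (id 10, depth 2), mail (id 11, depth 2).
Iteration 3: rows with parent_id in {10,11} -> usr (id 14, depth 3).
Iteration 4: no rows with parent_id in {14}; recursion stops.
Total rows emitted: 6.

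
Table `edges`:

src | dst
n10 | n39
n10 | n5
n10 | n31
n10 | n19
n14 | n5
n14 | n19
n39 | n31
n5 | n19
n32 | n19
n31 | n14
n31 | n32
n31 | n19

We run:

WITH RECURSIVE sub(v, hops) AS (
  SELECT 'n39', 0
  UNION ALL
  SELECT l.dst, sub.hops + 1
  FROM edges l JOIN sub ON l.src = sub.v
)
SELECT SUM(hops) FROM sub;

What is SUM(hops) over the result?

Base: (n39, hops=0).
Iteration 1: edges from {n39} -> (n31, hops=1).
Iteration 2: edges from {n31} -> (n14, hops=2), (n19, hops=2), (n32, hops=2).
Iteration 3: edges from {n14,n19,n32} -> (n19, hops=3) x2, (n5, hops=3). [UNION ALL keeps all 3 new rows, including repeats]
Iteration 4: edges from {n19,n5} -> (n19, hops=4).
Iteration 5: no outgoing edges from {n19}; recursion stops.
SUM(hops) = 0 + 1 + 2 + 2 + 2 + 3 + 3 + 3 + 4 = 20.

20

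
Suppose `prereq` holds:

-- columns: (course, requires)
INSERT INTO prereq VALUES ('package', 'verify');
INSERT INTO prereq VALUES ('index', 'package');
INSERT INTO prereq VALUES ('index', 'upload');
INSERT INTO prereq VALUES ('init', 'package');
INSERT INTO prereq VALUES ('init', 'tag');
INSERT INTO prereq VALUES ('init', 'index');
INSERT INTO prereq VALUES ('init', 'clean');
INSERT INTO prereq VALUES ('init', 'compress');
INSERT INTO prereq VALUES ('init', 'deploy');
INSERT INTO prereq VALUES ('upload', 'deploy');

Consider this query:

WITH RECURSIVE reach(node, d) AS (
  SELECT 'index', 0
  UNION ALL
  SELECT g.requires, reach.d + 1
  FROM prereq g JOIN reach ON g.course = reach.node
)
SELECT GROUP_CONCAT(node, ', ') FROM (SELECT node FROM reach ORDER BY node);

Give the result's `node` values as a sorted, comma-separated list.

Base: (index, d=0).
Iteration 1: edges from {index} -> (package, d=1), (upload, d=1).
Iteration 2: edges from {package,upload} -> (deploy, d=2), (verify, d=2).
Iteration 3: no outgoing edges from {deploy,verify}; recursion stops.

deploy, index, package, upload, verify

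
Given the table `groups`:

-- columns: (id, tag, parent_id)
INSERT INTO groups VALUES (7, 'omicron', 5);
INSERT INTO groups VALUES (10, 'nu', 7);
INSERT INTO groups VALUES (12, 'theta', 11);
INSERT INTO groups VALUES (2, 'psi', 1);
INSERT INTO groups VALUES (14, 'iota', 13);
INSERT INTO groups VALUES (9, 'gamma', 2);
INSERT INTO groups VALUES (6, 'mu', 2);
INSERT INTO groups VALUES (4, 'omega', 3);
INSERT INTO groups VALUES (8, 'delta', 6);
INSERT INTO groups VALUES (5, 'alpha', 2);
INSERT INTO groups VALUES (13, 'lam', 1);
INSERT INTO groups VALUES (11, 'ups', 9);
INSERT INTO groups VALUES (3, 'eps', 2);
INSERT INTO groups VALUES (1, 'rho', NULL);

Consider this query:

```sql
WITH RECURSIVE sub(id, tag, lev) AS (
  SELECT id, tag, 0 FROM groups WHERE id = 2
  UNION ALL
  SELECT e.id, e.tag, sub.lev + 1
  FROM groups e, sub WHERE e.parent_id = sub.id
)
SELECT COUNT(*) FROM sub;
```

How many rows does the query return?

11

Base: id=2 (psi) at lev 0.
Iteration 1: rows with parent_id in {2} -> eps (id 3, lev 1), alpha (id 5, lev 1), mu (id 6, lev 1), gamma (id 9, lev 1).
Iteration 2: rows with parent_id in {3,5,6,9} -> omega (id 4, lev 2), omicron (id 7, lev 2), delta (id 8, lev 2), ups (id 11, lev 2).
Iteration 3: rows with parent_id in {4,7,8,11} -> nu (id 10, lev 3), theta (id 12, lev 3).
Iteration 4: no rows with parent_id in {10,12}; recursion stops.
Total rows emitted: 11.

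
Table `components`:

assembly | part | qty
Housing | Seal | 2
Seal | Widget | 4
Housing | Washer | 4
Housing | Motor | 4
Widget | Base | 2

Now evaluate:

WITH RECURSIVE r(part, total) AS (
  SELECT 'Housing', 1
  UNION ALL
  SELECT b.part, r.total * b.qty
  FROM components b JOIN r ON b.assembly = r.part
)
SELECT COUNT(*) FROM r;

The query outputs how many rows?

6

Base: (Housing, total=1).
Iteration 1: components of {Housing} -> Motor = 1*4 = 4, Seal = 1*2 = 2, Washer = 1*4 = 4.
Iteration 2: components of {Motor,Seal,Washer} -> Widget = 2*4 = 8.
Iteration 3: components of {Widget} -> Base = 8*2 = 16.
Iteration 4: no further components; recursion stops.
Total rows emitted: 6.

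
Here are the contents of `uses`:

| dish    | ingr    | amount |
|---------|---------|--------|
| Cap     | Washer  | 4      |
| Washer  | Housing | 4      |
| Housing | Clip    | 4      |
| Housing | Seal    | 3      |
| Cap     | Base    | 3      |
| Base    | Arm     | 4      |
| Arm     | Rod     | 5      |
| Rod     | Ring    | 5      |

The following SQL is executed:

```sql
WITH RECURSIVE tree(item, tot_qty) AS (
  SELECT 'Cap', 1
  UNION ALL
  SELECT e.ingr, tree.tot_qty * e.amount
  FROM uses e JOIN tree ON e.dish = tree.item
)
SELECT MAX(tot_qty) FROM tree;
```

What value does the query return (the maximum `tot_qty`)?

300

Base: (Cap, tot_qty=1).
Iteration 1: components of {Cap} -> Base = 1*3 = 3, Washer = 1*4 = 4.
Iteration 2: components of {Base,Washer} -> Arm = 3*4 = 12, Housing = 4*4 = 16.
Iteration 3: components of {Arm,Housing} -> Clip = 16*4 = 64, Rod = 12*5 = 60, Seal = 16*3 = 48.
Iteration 4: components of {Clip,Rod,Seal} -> Ring = 60*5 = 300.
Iteration 5: no further components; recursion stops.
tot_qty values: 1, 4, 3, 16, 12, 64, 48, 60, 300; the maximum is 300.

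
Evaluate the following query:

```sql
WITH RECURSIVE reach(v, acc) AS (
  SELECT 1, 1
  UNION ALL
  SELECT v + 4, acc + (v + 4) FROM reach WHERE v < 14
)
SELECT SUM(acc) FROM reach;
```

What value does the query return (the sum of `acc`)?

95

Base: v=1, acc=1.
Iteration 1: 1 < 14 holds -> v = 1 + 4 = 5, acc = 1 + 5 = 6.
Iteration 2: 5 < 14 holds -> v = 5 + 4 = 9, acc = 6 + 9 = 15.
Iteration 3: 9 < 14 holds -> v = 9 + 4 = 13, acc = 15 + 13 = 28.
Iteration 4: 13 < 14 holds -> v = 13 + 4 = 17, acc = 28 + 17 = 45.
Iteration 5: 17 < 14 fails; recursion stops.
SUM(acc) = 1 + 6 + 15 + 28 + 45 = 95.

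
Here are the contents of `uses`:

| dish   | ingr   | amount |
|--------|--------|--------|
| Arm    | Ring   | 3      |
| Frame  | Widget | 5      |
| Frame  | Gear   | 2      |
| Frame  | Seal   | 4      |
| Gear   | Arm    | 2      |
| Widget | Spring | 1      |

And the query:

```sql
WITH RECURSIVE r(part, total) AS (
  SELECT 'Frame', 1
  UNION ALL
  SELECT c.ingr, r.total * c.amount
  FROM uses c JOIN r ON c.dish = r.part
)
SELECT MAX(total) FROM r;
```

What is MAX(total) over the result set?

12

Base: (Frame, total=1).
Iteration 1: components of {Frame} -> Gear = 1*2 = 2, Seal = 1*4 = 4, Widget = 1*5 = 5.
Iteration 2: components of {Gear,Seal,Widget} -> Arm = 2*2 = 4, Spring = 5*1 = 5.
Iteration 3: components of {Arm,Spring} -> Ring = 4*3 = 12.
Iteration 4: no further components; recursion stops.
total values: 1, 5, 4, 2, 5, 4, 12; the maximum is 12.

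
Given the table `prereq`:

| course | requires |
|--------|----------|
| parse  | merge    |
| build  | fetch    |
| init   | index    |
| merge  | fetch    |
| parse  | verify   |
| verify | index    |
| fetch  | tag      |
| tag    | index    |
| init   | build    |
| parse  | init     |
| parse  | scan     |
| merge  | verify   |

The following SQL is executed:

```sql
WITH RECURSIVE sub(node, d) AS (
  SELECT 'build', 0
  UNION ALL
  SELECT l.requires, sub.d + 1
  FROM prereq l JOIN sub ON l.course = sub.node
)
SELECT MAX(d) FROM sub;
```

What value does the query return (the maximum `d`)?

Base: (build, d=0).
Iteration 1: edges from {build} -> (fetch, d=1).
Iteration 2: edges from {fetch} -> (tag, d=2).
Iteration 3: edges from {tag} -> (index, d=3).
Iteration 4: no outgoing edges from {index}; recursion stops.
d values: 0, 1, 2, 3; the maximum is 3.

3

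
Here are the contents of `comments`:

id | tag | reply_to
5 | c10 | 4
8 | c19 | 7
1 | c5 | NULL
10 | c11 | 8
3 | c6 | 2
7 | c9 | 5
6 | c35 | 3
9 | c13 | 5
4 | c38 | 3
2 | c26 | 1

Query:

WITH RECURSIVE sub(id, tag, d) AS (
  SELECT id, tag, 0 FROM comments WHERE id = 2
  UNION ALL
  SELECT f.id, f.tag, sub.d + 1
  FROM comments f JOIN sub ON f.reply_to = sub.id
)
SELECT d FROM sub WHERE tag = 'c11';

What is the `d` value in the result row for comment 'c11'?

Base: id=2 (c26) at d 0.
Iteration 1: rows with reply_to in {2} -> c6 (id 3, d 1).
Iteration 2: rows with reply_to in {3} -> c38 (id 4, d 2), c35 (id 6, d 2).
Iteration 3: rows with reply_to in {4,6} -> c10 (id 5, d 3).
Iteration 4: rows with reply_to in {5} -> c9 (id 7, d 4), c13 (id 9, d 4).
Iteration 5: rows with reply_to in {7,9} -> c19 (id 8, d 5).
Iteration 6: rows with reply_to in {8} -> c11 (id 10, d 6).
Iteration 7: no rows with reply_to in {10}; recursion stops.

6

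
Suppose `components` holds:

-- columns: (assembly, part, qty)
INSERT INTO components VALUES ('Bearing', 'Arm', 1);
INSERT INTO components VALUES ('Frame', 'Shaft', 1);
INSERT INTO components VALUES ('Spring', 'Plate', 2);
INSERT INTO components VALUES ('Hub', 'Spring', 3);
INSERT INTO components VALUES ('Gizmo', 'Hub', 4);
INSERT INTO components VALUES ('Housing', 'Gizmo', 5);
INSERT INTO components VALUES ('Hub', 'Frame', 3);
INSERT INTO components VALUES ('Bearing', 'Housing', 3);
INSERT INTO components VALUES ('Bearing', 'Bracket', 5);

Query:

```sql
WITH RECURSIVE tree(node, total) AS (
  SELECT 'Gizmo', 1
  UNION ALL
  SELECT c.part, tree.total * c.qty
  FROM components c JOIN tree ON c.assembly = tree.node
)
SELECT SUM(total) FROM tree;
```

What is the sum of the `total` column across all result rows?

Base: (Gizmo, total=1).
Iteration 1: components of {Gizmo} -> Hub = 1*4 = 4.
Iteration 2: components of {Hub} -> Frame = 4*3 = 12, Spring = 4*3 = 12.
Iteration 3: components of {Frame,Spring} -> Plate = 12*2 = 24, Shaft = 12*1 = 12.
Iteration 4: no further components; recursion stops.
SUM(total) = 1 + 4 + 12 + 12 + 12 + 24 = 65.

65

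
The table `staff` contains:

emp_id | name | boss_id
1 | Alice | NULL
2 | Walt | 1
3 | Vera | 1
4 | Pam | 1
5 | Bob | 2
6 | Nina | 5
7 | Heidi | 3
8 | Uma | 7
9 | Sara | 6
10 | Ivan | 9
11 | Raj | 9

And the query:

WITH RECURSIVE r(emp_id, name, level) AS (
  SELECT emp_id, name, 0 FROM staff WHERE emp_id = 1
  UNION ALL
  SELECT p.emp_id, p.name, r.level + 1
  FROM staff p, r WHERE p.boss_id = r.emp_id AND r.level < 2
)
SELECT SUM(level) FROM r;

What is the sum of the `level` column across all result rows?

7

Base: emp_id=1 (Alice) at level 0.
Iteration 1: rows with boss_id in {1} -> Walt (id 2, level 1), Vera (id 3, level 1), Pam (id 4, level 1).
Iteration 2: rows with boss_id in {2,3,4} -> Bob (id 5, level 2), Heidi (id 7, level 2).
Iteration 3: level < 2 fails for all current rows; recursion stops.
SUM(level) = 0 + 1 + 1 + 1 + 2 + 2 = 7.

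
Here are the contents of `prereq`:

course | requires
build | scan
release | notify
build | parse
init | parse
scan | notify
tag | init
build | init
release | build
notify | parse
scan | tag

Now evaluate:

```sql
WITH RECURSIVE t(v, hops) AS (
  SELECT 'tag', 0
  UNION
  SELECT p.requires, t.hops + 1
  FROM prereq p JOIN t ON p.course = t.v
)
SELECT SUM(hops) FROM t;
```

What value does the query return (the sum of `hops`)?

Base: (tag, hops=0).
Iteration 1: edges from {tag} -> (init, hops=1).
Iteration 2: edges from {init} -> (parse, hops=2).
Iteration 3: no outgoing edges from {parse}; recursion stops.
SUM(hops) = 0 + 1 + 2 = 3.

3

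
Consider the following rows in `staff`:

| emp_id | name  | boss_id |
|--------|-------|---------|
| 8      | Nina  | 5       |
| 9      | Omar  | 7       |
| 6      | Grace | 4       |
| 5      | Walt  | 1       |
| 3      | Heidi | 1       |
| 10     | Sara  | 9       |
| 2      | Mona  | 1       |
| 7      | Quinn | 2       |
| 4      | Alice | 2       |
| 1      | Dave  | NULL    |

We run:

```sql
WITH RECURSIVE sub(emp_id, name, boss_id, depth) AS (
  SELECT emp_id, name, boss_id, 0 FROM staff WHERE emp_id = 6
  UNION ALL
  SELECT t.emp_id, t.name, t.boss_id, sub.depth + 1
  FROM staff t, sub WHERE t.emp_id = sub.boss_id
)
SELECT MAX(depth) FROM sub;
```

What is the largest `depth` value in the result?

3

Base: emp_id=6 (Grace), boss_id=4, depth 0.
Iteration 1: join on emp_id=4 -> Alice (id 4, boss_id=2, depth 1).
Iteration 2: join on emp_id=2 -> Mona (id 2, boss_id=1, depth 2).
Iteration 3: join on emp_id=1 -> Dave (id 1, boss_id=NULL, depth 3).
Iteration 4: boss_id is NULL; no match; recursion stops.
depth values: 0, 1, 2, 3; the maximum is 3.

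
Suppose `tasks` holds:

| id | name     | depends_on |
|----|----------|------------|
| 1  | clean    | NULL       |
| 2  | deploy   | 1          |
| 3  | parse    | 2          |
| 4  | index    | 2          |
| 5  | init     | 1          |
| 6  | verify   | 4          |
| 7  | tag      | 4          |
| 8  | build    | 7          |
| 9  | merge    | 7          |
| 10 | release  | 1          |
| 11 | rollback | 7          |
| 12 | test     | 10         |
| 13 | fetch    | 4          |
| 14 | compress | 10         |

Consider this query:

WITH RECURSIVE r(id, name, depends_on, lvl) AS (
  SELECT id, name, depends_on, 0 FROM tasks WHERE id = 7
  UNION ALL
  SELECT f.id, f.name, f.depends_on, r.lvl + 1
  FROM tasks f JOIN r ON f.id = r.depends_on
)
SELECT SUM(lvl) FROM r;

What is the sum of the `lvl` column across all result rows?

6

Base: id=7 (tag), depends_on=4, lvl 0.
Iteration 1: join on id=4 -> index (id 4, depends_on=2, lvl 1).
Iteration 2: join on id=2 -> deploy (id 2, depends_on=1, lvl 2).
Iteration 3: join on id=1 -> clean (id 1, depends_on=NULL, lvl 3).
Iteration 4: depends_on is NULL; no match; recursion stops.
SUM(lvl) = 0 + 1 + 2 + 3 = 6.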